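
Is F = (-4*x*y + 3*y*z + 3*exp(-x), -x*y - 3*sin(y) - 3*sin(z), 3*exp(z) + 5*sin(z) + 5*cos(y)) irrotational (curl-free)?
No, ∇×F = (-5*sin(y) + 3*cos(z), 3*y, 4*x - y - 3*z)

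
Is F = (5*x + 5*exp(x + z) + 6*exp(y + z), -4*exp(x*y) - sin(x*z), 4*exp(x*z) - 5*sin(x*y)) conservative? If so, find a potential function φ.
No, ∇×F = (x*(-5*cos(x*y) + cos(x*z)), 5*y*cos(x*y) - 4*z*exp(x*z) + 5*exp(x + z) + 6*exp(y + z), -4*y*exp(x*y) - z*cos(x*z) - 6*exp(y + z)) ≠ 0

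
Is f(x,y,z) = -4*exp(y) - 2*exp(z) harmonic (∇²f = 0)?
No, ∇²f = -4*exp(y) - 2*exp(z)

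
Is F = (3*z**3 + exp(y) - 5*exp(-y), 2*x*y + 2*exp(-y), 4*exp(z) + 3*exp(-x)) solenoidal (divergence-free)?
No, ∇·F = 2*x + 4*exp(z) - 2*exp(-y)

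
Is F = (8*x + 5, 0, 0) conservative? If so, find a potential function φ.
Yes, F is conservative. φ = x*(4*x + 5)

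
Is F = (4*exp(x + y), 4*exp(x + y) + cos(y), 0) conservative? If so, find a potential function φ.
Yes, F is conservative. φ = 4*exp(x + y) + sin(y)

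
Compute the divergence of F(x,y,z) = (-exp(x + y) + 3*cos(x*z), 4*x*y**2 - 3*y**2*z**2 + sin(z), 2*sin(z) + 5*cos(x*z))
8*x*y - 5*x*sin(x*z) - 6*y*z**2 - 3*z*sin(x*z) - exp(x + y) + 2*cos(z)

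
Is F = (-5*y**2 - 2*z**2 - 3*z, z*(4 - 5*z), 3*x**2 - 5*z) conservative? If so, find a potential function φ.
No, ∇×F = (10*z - 4, -6*x - 4*z - 3, 10*y) ≠ 0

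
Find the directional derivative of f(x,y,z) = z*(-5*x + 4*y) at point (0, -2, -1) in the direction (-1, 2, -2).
1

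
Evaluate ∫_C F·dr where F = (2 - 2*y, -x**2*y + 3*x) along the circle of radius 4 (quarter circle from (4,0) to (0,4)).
-72 + 20*pi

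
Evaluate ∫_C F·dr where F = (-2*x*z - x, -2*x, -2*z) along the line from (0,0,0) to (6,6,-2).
-10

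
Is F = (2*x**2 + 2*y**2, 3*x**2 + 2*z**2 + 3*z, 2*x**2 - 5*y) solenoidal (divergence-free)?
No, ∇·F = 4*x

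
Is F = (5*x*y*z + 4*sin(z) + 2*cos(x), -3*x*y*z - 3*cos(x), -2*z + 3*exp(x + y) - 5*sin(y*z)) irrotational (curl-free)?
No, ∇×F = (3*x*y - 5*z*cos(y*z) + 3*exp(x + y), 5*x*y - 3*exp(x + y) + 4*cos(z), -5*x*z - 3*y*z + 3*sin(x))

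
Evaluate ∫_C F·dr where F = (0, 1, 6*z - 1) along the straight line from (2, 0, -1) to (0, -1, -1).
-1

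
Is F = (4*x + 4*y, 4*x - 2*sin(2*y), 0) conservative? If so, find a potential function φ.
Yes, F is conservative. φ = 2*x**2 + 4*x*y + cos(2*y)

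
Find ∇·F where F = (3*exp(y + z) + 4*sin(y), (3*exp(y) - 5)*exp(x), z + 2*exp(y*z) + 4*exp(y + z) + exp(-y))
2*y*exp(y*z) + 3*exp(x + y) + 4*exp(y + z) + 1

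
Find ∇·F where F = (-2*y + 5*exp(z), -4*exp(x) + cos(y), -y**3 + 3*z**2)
6*z - sin(y)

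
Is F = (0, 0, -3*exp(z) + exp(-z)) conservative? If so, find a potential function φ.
Yes, F is conservative. φ = -3*exp(z) - exp(-z)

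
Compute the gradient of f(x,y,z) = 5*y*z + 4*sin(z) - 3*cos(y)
(0, 5*z + 3*sin(y), 5*y + 4*cos(z))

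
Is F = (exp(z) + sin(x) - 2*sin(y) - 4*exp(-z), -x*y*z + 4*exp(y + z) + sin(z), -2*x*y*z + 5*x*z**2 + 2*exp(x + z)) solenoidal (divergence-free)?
No, ∇·F = -2*x*y + 9*x*z + 2*exp(x + z) + 4*exp(y + z) + cos(x)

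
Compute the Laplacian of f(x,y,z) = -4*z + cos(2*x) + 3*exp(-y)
-4*cos(2*x) + 3*exp(-y)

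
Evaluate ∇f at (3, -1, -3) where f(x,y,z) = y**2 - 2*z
(0, -2, -2)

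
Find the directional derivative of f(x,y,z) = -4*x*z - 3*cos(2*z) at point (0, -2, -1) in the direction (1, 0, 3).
sqrt(10)*(2 - 9*sin(2))/5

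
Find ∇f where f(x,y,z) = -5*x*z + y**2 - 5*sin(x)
(-5*z - 5*cos(x), 2*y, -5*x)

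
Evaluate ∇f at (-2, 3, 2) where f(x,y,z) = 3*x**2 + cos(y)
(-12, -sin(3), 0)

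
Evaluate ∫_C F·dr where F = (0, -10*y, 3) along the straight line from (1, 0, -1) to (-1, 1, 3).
7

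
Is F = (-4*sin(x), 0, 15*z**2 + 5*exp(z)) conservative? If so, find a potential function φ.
Yes, F is conservative. φ = 5*z**3 + 5*exp(z) + 4*cos(x)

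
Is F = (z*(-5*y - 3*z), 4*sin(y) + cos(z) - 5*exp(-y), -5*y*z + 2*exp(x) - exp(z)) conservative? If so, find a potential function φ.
No, ∇×F = (-5*z + sin(z), -5*y - 6*z - 2*exp(x), 5*z) ≠ 0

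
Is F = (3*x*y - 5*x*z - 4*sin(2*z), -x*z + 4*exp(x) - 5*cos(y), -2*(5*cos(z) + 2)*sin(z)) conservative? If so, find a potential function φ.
No, ∇×F = (x, -5*x - 8*cos(2*z), -3*x - z + 4*exp(x)) ≠ 0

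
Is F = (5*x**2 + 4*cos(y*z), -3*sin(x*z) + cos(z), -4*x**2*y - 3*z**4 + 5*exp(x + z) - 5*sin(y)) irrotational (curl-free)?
No, ∇×F = (-4*x**2 + 3*x*cos(x*z) + sin(z) - 5*cos(y), 8*x*y - 4*y*sin(y*z) - 5*exp(x + z), z*(4*sin(y*z) - 3*cos(x*z)))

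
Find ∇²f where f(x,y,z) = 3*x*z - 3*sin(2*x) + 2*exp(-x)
12*sin(2*x) + 2*exp(-x)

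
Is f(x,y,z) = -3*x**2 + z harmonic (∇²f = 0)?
No, ∇²f = -6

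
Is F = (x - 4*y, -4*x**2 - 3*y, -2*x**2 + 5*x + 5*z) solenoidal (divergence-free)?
No, ∇·F = 3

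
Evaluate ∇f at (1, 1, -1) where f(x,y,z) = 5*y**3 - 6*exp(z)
(0, 15, -6*exp(-1))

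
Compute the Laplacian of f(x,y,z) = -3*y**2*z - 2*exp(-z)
-6*z - 2*exp(-z)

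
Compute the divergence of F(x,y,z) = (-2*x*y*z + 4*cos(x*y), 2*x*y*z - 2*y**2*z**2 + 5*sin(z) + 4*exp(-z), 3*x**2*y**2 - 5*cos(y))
2*x*z - 4*y*z**2 - 2*y*z - 4*y*sin(x*y)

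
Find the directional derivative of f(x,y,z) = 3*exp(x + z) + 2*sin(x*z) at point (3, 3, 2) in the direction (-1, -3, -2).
-sqrt(14)*(16*cos(6) + 9*exp(5))/14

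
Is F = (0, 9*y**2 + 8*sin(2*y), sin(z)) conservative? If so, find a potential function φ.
Yes, F is conservative. φ = 3*y**3 - 4*cos(2*y) - cos(z)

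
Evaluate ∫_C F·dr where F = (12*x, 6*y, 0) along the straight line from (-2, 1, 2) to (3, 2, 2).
39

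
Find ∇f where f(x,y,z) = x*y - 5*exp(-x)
(y + 5*exp(-x), x, 0)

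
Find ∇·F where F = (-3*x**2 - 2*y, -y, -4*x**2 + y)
-6*x - 1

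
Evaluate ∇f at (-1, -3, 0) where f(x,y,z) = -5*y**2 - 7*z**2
(0, 30, 0)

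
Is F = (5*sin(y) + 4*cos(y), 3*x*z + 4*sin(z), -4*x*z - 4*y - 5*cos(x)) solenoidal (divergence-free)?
No, ∇·F = -4*x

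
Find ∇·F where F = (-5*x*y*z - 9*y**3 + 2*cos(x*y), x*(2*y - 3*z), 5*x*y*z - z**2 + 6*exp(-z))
5*x*y + 2*x - 5*y*z - 2*y*sin(x*y) - 2*z - 6*exp(-z)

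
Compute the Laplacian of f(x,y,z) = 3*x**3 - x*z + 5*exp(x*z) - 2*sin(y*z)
5*x**2*exp(x*z) + 18*x + 2*y**2*sin(y*z) + 5*z**2*exp(x*z) + 2*z**2*sin(y*z)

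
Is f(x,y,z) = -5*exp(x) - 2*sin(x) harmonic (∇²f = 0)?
No, ∇²f = -5*exp(x) + 2*sin(x)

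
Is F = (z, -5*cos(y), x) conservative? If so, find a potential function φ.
Yes, F is conservative. φ = x*z - 5*sin(y)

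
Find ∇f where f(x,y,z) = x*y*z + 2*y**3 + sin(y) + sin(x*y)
(y*(z + cos(x*y)), x*z + x*cos(x*y) + 6*y**2 + cos(y), x*y)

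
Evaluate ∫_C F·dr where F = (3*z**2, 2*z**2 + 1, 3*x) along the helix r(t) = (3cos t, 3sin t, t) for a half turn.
-9*pi**2 - 12*pi + 36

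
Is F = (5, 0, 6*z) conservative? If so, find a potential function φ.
Yes, F is conservative. φ = 5*x + 3*z**2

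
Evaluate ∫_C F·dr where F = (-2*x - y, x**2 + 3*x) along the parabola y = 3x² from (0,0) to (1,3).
11/2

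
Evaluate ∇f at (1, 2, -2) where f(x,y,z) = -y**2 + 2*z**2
(0, -4, -8)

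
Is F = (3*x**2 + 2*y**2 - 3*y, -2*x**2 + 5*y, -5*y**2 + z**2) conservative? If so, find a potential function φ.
No, ∇×F = (-10*y, 0, -4*x - 4*y + 3) ≠ 0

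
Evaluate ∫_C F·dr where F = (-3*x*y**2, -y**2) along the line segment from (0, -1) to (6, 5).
-636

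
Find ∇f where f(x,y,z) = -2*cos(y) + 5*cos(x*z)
(-5*z*sin(x*z), 2*sin(y), -5*x*sin(x*z))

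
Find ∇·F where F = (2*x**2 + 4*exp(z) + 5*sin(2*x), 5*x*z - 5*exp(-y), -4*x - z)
4*x + 10*cos(2*x) - 1 + 5*exp(-y)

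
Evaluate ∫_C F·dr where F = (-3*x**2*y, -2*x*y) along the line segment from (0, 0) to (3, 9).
-1377/4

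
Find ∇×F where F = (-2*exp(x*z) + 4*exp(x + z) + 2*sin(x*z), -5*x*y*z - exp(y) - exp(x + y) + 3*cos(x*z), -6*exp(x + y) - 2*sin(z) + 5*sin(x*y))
(5*x*y + 3*x*sin(x*z) + 5*x*cos(x*y) - 6*exp(x + y), -2*x*exp(x*z) + 2*x*cos(x*z) - 5*y*cos(x*y) + 6*exp(x + y) + 4*exp(x + z), -5*y*z - 3*z*sin(x*z) - exp(x + y))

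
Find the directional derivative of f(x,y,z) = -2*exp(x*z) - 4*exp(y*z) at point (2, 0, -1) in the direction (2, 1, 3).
2*sqrt(14)*(-2 + exp(2))*exp(-2)/7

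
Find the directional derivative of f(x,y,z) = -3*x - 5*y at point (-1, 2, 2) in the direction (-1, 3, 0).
-6*sqrt(10)/5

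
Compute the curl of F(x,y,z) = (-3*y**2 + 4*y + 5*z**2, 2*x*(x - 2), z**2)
(0, 10*z, 4*x + 6*y - 8)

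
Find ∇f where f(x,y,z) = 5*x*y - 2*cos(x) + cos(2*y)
(5*y + 2*sin(x), 5*x - 2*sin(2*y), 0)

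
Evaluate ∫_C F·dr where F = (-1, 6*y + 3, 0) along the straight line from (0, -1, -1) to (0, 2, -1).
18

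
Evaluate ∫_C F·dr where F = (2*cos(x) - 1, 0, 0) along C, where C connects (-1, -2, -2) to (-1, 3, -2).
0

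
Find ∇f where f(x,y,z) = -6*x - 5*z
(-6, 0, -5)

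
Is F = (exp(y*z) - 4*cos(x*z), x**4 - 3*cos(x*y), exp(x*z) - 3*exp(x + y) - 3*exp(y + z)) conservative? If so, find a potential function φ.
No, ∇×F = (-3*exp(x + y) - 3*exp(y + z), 4*x*sin(x*z) + y*exp(y*z) - z*exp(x*z) + 3*exp(x + y), 4*x**3 + 3*y*sin(x*y) - z*exp(y*z)) ≠ 0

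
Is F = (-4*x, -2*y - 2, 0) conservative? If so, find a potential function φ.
Yes, F is conservative. φ = -2*x**2 - y**2 - 2*y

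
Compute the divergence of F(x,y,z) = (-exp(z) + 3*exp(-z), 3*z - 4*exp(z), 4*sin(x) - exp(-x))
0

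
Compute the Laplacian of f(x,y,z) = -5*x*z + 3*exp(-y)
3*exp(-y)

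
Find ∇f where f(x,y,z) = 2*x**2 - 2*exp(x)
(4*x - 2*exp(x), 0, 0)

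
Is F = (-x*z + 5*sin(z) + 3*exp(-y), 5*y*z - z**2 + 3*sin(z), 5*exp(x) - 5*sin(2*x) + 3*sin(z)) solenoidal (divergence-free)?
No, ∇·F = 4*z + 3*cos(z)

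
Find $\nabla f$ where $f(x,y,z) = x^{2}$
(2*x, 0, 0)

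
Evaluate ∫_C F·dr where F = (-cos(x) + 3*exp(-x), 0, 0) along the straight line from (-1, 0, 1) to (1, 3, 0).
-2*sin(1) + 6*sinh(1)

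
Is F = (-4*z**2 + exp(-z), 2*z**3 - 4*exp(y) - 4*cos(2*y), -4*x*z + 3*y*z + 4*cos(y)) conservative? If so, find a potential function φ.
No, ∇×F = (-6*z**2 + 3*z - 4*sin(y), -4*z - exp(-z), 0) ≠ 0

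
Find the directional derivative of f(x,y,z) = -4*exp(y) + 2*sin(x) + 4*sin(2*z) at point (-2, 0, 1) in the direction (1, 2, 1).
sqrt(6)*(-4 + 5*cos(2))/3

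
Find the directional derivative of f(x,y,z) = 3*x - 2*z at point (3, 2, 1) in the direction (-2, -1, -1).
-2*sqrt(6)/3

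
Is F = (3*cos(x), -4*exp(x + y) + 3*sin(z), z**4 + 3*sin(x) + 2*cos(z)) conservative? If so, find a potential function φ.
No, ∇×F = (-3*cos(z), -3*cos(x), -4*exp(x + y)) ≠ 0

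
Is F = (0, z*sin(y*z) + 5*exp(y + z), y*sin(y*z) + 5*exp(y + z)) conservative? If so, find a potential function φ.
Yes, F is conservative. φ = 5*exp(y + z) - cos(y*z)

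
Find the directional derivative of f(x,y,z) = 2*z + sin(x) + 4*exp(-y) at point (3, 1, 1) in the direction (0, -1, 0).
4*exp(-1)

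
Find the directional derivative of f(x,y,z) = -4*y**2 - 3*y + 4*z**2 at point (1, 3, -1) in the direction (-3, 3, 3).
-35*sqrt(3)/3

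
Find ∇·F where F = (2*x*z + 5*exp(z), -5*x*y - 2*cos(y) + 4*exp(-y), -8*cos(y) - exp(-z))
-5*x + 2*z + 2*sin(y) + exp(-z) - 4*exp(-y)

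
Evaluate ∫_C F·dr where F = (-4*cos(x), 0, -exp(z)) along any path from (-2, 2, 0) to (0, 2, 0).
-4*sin(2)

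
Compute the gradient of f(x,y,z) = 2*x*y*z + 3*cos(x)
(2*y*z - 3*sin(x), 2*x*z, 2*x*y)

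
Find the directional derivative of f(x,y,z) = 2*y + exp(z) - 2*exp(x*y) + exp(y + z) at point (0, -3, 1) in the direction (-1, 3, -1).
sqrt(11)*(2 - exp(3))*exp(-2)/11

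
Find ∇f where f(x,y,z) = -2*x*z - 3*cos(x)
(-2*z + 3*sin(x), 0, -2*x)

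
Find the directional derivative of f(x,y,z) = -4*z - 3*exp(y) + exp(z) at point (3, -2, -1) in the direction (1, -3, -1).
sqrt(11)*(-E + 9 + 4*exp(2))*exp(-2)/11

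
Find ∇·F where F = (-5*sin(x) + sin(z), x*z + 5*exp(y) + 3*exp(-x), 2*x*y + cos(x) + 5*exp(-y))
5*exp(y) - 5*cos(x)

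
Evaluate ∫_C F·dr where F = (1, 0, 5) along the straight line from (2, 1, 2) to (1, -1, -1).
-16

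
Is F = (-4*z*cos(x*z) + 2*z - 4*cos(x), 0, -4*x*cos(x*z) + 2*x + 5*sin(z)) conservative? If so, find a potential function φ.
Yes, F is conservative. φ = 2*x*z - 4*sin(x) - 4*sin(x*z) - 5*cos(z)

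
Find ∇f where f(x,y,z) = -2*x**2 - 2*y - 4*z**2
(-4*x, -2, -8*z)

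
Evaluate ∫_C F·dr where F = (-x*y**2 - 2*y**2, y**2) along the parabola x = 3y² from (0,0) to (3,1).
-17/3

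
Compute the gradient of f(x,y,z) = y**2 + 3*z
(0, 2*y, 3)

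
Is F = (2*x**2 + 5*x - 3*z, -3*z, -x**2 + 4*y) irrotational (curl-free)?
No, ∇×F = (7, 2*x - 3, 0)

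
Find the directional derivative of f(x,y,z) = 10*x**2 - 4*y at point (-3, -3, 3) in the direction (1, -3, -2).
-24*sqrt(14)/7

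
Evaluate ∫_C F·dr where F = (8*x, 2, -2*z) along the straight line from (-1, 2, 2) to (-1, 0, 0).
0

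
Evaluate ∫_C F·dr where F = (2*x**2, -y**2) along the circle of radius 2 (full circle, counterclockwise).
0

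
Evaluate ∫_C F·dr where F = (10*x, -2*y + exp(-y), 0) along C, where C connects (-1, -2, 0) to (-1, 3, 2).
-5 - exp(-3) + exp(2)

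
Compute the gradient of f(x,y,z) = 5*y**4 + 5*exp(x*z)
(5*z*exp(x*z), 20*y**3, 5*x*exp(x*z))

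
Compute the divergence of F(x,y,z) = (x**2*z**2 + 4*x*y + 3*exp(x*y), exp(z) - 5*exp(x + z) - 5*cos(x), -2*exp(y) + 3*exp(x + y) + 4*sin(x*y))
2*x*z**2 + 3*y*exp(x*y) + 4*y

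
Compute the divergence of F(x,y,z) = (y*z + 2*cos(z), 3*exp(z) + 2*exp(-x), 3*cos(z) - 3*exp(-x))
-3*sin(z)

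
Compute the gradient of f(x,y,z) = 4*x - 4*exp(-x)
(4 + 4*exp(-x), 0, 0)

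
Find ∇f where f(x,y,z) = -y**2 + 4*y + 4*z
(0, 4 - 2*y, 4)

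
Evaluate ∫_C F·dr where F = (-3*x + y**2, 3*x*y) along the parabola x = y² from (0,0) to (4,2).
-4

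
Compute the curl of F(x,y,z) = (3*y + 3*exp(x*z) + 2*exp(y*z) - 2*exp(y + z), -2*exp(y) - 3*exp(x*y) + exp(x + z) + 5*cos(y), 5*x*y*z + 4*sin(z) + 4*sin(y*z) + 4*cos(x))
(5*x*z + 4*z*cos(y*z) - exp(x + z), 3*x*exp(x*z) - 5*y*z + 2*y*exp(y*z) - 2*exp(y + z) + 4*sin(x), -3*y*exp(x*y) - 2*z*exp(y*z) + exp(x + z) + 2*exp(y + z) - 3)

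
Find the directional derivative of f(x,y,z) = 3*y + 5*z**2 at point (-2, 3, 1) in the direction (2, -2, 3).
24*sqrt(17)/17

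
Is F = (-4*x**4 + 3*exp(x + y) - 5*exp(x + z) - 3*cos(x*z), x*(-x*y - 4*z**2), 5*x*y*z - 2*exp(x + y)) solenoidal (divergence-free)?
No, ∇·F = -16*x**3 - x**2 + 5*x*y + 3*z*sin(x*z) + 3*exp(x + y) - 5*exp(x + z)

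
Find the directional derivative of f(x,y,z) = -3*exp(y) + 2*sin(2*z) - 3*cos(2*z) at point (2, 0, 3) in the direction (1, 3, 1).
sqrt(11)*(-9 + 6*sin(6) + 4*cos(6))/11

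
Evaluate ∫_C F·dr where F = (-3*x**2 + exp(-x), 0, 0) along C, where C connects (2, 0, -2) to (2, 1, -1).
0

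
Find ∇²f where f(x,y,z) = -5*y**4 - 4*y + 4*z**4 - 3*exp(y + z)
-60*y**2 + 48*z**2 - 6*exp(y + z)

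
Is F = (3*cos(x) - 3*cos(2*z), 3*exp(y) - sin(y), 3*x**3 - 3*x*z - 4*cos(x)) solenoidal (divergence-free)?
No, ∇·F = -3*x + 3*exp(y) - 3*sin(x) - cos(y)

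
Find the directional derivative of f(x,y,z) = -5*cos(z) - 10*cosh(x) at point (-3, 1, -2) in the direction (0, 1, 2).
-2*sqrt(5)*sin(2)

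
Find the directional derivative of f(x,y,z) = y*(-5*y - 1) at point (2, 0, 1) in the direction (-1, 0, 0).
0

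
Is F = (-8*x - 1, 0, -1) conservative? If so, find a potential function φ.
Yes, F is conservative. φ = -4*x**2 - x - z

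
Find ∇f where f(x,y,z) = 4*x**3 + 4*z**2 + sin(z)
(12*x**2, 0, 8*z + cos(z))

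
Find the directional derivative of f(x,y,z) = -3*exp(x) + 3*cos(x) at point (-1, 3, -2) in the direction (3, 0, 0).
-3*exp(-1) + 3*sin(1)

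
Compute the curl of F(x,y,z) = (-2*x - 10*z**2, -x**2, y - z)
(1, -20*z, -2*x)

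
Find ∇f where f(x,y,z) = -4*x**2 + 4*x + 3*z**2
(4 - 8*x, 0, 6*z)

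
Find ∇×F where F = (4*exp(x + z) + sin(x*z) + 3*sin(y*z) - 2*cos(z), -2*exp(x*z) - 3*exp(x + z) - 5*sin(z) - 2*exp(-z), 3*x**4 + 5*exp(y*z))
(2*x*exp(x*z) + 5*z*exp(y*z) + 3*exp(x + z) + 5*cos(z) - 2*exp(-z), -12*x**3 + x*cos(x*z) + 3*y*cos(y*z) + 4*exp(x + z) + 2*sin(z), -2*z*exp(x*z) - 3*z*cos(y*z) - 3*exp(x + z))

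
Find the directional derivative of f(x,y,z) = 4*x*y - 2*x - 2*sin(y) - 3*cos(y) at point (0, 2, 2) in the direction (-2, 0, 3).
-12*sqrt(13)/13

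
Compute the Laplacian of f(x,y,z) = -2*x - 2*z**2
-4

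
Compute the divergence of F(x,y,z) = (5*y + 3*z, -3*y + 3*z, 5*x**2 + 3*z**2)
6*z - 3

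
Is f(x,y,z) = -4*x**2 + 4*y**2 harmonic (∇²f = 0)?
Yes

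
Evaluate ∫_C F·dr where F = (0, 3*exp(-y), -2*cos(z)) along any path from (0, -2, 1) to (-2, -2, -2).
2*sin(1) + 2*sin(2)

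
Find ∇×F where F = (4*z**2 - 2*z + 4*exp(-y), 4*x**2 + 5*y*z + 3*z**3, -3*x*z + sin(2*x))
(-5*y - 9*z**2, 11*z - 4*cos(x)**2, 8*x + 4*exp(-y))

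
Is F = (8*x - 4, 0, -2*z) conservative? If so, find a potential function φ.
Yes, F is conservative. φ = 4*x**2 - 4*x - z**2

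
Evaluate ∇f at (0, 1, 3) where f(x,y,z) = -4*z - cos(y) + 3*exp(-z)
(0, sin(1), -4 - 3*exp(-3))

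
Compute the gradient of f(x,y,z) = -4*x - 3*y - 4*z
(-4, -3, -4)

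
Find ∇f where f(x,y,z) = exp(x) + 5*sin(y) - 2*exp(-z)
(exp(x), 5*cos(y), 2*exp(-z))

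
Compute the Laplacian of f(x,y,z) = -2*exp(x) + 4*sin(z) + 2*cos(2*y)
-2*exp(x) - 4*sin(z) - 8*cos(2*y)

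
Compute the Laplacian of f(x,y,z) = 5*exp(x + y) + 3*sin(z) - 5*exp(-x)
10*exp(x + y) - 3*sin(z) - 5*exp(-x)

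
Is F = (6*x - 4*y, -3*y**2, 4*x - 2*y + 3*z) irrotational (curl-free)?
No, ∇×F = (-2, -4, 4)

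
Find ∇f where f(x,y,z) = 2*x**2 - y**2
(4*x, -2*y, 0)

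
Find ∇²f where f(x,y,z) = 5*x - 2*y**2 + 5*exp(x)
5*exp(x) - 4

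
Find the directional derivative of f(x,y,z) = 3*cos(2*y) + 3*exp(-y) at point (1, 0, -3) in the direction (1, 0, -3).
0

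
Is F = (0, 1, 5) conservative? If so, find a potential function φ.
Yes, F is conservative. φ = y + 5*z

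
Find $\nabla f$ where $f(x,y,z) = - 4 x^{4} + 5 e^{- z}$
(-16*x**3, 0, -5*exp(-z))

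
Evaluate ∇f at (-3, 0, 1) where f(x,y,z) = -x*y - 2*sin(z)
(0, 3, -2*cos(1))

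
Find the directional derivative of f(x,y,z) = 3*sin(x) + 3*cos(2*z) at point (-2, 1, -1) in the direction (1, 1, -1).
sqrt(3)*(-2*sin(2) + cos(2))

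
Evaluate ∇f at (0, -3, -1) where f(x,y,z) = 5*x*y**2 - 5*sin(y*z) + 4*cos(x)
(45, 5*cos(3), 15*cos(3))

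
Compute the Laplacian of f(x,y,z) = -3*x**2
-6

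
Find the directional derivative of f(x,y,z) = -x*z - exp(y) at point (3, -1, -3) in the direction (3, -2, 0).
sqrt(13)*(2 + 9*E)*exp(-1)/13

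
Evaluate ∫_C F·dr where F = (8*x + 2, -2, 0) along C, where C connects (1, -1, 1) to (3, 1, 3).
32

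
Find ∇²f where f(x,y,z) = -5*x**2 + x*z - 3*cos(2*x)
12*cos(2*x) - 10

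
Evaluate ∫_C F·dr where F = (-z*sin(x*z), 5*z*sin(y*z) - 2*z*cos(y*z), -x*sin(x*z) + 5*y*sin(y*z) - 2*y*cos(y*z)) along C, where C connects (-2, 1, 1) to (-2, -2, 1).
2*sin(1) + 2*sin(2) - 5*cos(2) + 5*cos(1)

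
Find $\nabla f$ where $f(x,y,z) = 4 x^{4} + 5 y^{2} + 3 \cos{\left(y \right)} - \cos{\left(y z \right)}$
(16*x**3, 10*y + z*sin(y*z) - 3*sin(y), y*sin(y*z))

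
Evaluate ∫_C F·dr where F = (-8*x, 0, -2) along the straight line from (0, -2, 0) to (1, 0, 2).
-8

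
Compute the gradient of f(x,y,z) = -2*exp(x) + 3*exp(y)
(-2*exp(x), 3*exp(y), 0)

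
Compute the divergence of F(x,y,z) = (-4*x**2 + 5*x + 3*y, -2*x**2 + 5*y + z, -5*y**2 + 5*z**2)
-8*x + 10*z + 10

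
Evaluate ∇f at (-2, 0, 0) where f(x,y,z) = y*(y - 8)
(0, -8, 0)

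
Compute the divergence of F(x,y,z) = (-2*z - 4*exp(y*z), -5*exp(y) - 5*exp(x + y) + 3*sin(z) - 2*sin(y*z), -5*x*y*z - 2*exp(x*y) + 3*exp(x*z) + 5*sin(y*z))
-5*x*y + 3*x*exp(x*z) + 5*y*cos(y*z) - 2*z*cos(y*z) - 5*exp(y) - 5*exp(x + y)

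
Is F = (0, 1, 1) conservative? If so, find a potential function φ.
Yes, F is conservative. φ = y + z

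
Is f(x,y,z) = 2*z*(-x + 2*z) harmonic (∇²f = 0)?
No, ∇²f = 8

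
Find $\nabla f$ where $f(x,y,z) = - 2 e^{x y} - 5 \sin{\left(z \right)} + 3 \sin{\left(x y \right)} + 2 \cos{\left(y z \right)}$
(y*(-2*exp(x*y) + 3*cos(x*y)), -2*x*exp(x*y) + 3*x*cos(x*y) - 2*z*sin(y*z), -2*y*sin(y*z) - 5*cos(z))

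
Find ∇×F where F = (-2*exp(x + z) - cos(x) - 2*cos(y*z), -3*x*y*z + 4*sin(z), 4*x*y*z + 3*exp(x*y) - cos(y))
(3*x*y + 4*x*z + 3*x*exp(x*y) + sin(y) - 4*cos(z), -4*y*z - 3*y*exp(x*y) + 2*y*sin(y*z) - 2*exp(x + z), -z*(3*y + 2*sin(y*z)))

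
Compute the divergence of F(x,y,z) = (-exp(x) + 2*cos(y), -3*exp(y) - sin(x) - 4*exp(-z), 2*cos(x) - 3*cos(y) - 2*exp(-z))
-exp(x) - 3*exp(y) + 2*exp(-z)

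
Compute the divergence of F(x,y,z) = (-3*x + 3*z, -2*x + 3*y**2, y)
6*y - 3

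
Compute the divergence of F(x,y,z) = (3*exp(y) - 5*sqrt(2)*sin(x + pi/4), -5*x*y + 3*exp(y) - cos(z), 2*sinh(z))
-5*x + 3*exp(y) - 5*sqrt(2)*cos(x + pi/4) + 2*cosh(z)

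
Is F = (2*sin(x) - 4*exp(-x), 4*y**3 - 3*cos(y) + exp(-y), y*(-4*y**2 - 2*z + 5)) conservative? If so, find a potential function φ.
No, ∇×F = (-12*y**2 - 2*z + 5, 0, 0) ≠ 0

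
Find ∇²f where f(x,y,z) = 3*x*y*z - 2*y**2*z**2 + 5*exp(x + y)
-4*y**2 - 4*z**2 + 10*exp(x + y)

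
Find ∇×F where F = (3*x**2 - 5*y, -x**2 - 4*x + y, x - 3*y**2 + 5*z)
(-6*y, -1, 1 - 2*x)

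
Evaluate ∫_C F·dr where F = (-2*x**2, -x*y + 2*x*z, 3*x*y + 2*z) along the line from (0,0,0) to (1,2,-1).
-13/3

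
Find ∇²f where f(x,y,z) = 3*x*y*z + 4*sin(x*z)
-4*(x**2 + z**2)*sin(x*z)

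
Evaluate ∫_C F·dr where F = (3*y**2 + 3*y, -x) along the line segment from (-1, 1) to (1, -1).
2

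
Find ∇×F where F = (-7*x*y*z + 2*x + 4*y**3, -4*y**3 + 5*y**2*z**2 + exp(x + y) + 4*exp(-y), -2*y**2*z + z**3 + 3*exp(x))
(2*y*z*(-5*y - 2), -7*x*y - 3*exp(x), 7*x*z - 12*y**2 + exp(x + y))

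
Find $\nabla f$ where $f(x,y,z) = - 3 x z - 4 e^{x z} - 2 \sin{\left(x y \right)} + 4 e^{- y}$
(-2*y*cos(x*y) - 4*z*exp(x*z) - 3*z, -2*x*cos(x*y) - 4*exp(-y), x*(-4*exp(x*z) - 3))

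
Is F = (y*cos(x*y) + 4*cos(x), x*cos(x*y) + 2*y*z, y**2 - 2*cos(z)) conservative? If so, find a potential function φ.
Yes, F is conservative. φ = y**2*z + 4*sin(x) - 2*sin(z) + sin(x*y)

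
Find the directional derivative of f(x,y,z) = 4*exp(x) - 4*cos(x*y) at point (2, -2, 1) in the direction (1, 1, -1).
4*sqrt(3)*exp(2)/3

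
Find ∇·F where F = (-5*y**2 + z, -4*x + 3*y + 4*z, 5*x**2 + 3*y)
3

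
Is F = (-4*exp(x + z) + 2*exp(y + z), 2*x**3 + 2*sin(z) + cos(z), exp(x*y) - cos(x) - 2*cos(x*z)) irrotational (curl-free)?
No, ∇×F = (x*exp(x*y) + sin(z) - 2*cos(z), -y*exp(x*y) - 2*z*sin(x*z) - 4*exp(x + z) + 2*exp(y + z) - sin(x), 6*x**2 - 2*exp(y + z))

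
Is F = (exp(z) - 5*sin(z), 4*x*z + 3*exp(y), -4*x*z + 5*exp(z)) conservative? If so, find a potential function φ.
No, ∇×F = (-4*x, 4*z + exp(z) - 5*cos(z), 4*z) ≠ 0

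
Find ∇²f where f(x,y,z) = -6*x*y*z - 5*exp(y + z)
-10*exp(y + z)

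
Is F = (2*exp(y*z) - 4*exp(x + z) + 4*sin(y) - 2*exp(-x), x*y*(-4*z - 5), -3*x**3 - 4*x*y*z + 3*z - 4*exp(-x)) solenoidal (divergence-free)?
No, ∇·F = ((-4*x*y - x*(4*z + 5) - 4*exp(x + z) + 3)*exp(x) + 2)*exp(-x)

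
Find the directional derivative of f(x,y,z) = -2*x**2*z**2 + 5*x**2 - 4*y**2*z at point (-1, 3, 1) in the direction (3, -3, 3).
-22*sqrt(3)/3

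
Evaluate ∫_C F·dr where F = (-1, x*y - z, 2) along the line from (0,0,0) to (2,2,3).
11/3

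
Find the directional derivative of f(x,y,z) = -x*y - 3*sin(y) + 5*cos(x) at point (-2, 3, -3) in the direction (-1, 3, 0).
sqrt(10)*(-5*sin(2) - 9*cos(3) + 9)/10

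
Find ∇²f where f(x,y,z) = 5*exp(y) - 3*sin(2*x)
5*exp(y) + 12*sin(2*x)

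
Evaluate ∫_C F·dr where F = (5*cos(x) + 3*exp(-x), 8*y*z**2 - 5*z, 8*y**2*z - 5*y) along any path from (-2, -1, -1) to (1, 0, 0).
-3*exp(-1) + 1 + 5*sin(1) + 5*sin(2) + 3*exp(2)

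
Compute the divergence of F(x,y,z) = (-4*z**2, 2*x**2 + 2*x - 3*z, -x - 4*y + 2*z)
2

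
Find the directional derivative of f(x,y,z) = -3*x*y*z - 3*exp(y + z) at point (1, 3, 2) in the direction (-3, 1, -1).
57*sqrt(11)/11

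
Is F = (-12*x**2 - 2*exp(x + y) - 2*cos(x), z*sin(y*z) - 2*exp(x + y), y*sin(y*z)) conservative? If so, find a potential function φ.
Yes, F is conservative. φ = -4*x**3 - 2*exp(x + y) - 2*sin(x) - cos(y*z)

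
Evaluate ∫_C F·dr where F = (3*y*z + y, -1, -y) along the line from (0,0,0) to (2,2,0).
0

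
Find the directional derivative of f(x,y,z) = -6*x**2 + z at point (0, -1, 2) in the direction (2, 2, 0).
0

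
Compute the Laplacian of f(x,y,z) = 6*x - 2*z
0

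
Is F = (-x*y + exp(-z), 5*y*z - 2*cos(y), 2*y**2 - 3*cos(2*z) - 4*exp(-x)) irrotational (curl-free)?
No, ∇×F = (-y, -exp(-z) - 4*exp(-x), x)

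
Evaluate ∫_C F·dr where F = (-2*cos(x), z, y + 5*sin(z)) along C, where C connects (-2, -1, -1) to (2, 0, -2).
-4*sin(2) - 1 - 5*cos(2) + 5*cos(1)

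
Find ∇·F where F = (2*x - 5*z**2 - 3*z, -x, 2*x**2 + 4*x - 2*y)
2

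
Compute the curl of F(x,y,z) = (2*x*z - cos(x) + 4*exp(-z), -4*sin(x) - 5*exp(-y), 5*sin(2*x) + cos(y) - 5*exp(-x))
(-sin(y), 2*x - 10*cos(2*x) - 4*exp(-z) - 5*exp(-x), -4*cos(x))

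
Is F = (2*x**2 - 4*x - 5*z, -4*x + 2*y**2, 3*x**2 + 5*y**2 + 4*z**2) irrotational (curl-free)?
No, ∇×F = (10*y, -6*x - 5, -4)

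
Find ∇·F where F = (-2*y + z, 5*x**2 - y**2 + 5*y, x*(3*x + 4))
5 - 2*y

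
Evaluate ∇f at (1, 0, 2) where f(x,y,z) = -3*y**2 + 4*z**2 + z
(0, 0, 17)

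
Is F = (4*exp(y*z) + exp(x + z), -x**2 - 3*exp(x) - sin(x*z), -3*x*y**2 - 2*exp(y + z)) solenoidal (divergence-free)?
No, ∇·F = exp(x + z) - 2*exp(y + z)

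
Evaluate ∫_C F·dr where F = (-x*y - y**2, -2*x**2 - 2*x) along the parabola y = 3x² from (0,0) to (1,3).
-191/20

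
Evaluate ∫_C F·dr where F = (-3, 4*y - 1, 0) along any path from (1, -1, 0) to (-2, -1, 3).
9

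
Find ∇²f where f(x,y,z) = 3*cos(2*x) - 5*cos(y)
-12*cos(2*x) + 5*cos(y)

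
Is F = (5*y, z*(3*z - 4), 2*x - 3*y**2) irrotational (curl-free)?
No, ∇×F = (-6*y - 6*z + 4, -2, -5)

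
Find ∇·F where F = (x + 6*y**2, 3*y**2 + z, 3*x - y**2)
6*y + 1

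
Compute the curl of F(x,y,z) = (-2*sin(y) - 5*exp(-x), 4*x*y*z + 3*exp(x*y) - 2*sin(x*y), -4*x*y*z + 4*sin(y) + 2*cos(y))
(-4*x*y - 4*x*z - 2*sin(y) + 4*cos(y), 4*y*z, 4*y*z + 3*y*exp(x*y) - 2*y*cos(x*y) + 2*cos(y))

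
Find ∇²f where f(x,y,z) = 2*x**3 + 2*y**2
12*x + 4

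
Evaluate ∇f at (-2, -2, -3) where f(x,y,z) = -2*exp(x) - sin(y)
(-2*exp(-2), -cos(2), 0)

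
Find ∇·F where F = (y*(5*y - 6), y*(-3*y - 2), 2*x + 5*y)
-6*y - 2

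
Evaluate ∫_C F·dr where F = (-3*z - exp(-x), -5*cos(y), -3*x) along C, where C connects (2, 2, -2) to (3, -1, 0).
-12 - exp(-2) + exp(-3) + 5*sin(1) + 5*sin(2)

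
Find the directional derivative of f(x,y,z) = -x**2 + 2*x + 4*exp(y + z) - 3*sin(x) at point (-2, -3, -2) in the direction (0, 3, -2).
4*sqrt(13)*exp(-5)/13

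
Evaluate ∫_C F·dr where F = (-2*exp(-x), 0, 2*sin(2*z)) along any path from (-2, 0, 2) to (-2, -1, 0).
-1 + cos(4)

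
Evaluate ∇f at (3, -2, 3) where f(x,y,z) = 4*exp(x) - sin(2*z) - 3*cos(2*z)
(4*exp(3), 0, -2*cos(6) + 6*sin(6))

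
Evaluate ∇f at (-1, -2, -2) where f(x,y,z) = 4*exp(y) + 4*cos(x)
(4*sin(1), 4*exp(-2), 0)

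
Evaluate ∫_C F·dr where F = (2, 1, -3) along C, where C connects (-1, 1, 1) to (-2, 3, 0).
3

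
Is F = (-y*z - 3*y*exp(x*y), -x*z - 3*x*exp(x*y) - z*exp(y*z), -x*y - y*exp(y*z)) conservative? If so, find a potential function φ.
Yes, F is conservative. φ = -x*y*z - 3*exp(x*y) - exp(y*z)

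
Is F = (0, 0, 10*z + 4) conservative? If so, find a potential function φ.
Yes, F is conservative. φ = z*(5*z + 4)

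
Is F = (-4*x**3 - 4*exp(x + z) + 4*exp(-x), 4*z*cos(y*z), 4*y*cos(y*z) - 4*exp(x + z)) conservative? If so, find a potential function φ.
Yes, F is conservative. φ = -x**4 - 4*exp(x + z) + 4*sin(y*z) - 4*exp(-x)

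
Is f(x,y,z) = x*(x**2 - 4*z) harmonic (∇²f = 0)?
No, ∇²f = 6*x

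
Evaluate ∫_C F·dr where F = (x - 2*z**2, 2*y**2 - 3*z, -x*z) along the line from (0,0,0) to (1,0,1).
-1/2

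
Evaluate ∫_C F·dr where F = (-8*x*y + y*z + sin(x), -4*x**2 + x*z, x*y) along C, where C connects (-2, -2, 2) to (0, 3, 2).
-41 + cos(2)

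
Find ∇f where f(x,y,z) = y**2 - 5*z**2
(0, 2*y, -10*z)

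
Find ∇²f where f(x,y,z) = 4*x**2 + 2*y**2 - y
12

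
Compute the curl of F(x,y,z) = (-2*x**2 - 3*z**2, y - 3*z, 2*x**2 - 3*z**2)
(3, -4*x - 6*z, 0)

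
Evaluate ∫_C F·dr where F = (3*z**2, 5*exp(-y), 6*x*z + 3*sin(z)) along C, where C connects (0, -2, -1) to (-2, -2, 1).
-6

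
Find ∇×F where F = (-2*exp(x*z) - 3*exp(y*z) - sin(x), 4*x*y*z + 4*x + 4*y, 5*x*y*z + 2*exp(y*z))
(-4*x*y + 5*x*z + 2*z*exp(y*z), -2*x*exp(x*z) - 5*y*z - 3*y*exp(y*z), 4*y*z + 3*z*exp(y*z) + 4)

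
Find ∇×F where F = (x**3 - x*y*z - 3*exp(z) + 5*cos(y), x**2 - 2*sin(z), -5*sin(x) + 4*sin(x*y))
(4*x*cos(x*y) + 2*cos(z), -x*y - 4*y*cos(x*y) - 3*exp(z) + 5*cos(x), x*z + 2*x + 5*sin(y))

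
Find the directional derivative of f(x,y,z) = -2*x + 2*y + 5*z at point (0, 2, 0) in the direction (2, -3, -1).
-15*sqrt(14)/14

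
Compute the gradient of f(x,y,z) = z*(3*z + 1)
(0, 0, 6*z + 1)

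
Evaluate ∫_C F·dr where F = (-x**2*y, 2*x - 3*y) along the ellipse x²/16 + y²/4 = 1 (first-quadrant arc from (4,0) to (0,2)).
-6 + 12*pi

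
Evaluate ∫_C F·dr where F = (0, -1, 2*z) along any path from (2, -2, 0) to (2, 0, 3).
7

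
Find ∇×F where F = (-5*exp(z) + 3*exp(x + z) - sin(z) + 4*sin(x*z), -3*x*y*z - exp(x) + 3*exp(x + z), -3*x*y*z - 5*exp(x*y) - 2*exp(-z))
(3*x*y - 3*x*z - 5*x*exp(x*y) - 3*exp(x + z), 4*x*cos(x*z) + 3*y*z + 5*y*exp(x*y) - 5*exp(z) + 3*exp(x + z) - cos(z), -3*y*z - exp(x) + 3*exp(x + z))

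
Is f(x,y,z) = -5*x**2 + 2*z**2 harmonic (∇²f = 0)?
No, ∇²f = -6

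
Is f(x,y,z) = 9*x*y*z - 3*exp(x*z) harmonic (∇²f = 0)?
No, ∇²f = 3*(-x**2 - z**2)*exp(x*z)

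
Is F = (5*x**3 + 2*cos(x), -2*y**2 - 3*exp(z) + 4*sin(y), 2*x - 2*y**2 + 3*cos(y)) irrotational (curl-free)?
No, ∇×F = (-4*y + 3*exp(z) - 3*sin(y), -2, 0)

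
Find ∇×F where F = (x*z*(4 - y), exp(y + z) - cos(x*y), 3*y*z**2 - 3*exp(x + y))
(3*z**2 - 3*exp(x + y) - exp(y + z), -x*(y - 4) + 3*exp(x + y), x*z + y*sin(x*y))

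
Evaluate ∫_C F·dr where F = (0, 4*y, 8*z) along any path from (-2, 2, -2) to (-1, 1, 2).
-6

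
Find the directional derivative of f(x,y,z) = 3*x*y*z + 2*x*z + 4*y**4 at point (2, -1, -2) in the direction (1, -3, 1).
84*sqrt(11)/11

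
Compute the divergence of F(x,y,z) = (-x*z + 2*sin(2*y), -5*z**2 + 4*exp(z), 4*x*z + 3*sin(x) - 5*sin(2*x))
4*x - z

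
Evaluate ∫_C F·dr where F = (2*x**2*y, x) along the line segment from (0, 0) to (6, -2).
-222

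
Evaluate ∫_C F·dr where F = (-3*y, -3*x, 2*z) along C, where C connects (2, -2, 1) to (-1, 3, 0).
-4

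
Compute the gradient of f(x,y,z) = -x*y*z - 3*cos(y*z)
(-y*z, z*(-x + 3*sin(y*z)), y*(-x + 3*sin(y*z)))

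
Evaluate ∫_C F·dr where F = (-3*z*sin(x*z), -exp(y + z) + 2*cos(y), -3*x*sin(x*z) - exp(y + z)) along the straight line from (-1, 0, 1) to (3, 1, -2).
-3*cos(1) - exp(-1) + 2*sin(1) + E + 3*cos(6)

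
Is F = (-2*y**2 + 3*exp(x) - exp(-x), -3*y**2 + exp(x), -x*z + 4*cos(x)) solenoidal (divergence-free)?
No, ∇·F = -x - 6*y + 3*exp(x) + exp(-x)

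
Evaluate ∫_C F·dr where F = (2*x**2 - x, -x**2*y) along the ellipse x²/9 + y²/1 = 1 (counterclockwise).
0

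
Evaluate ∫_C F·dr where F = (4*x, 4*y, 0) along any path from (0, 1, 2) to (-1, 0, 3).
0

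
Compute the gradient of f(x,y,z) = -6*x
(-6, 0, 0)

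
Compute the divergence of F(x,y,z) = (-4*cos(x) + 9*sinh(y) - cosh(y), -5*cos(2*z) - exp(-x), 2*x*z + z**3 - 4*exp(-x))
2*x + 3*z**2 + 4*sin(x)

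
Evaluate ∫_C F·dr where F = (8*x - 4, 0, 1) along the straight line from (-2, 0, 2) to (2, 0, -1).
-19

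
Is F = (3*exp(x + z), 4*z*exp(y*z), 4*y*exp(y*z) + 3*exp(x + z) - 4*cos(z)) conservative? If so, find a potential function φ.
Yes, F is conservative. φ = 4*exp(y*z) + 3*exp(x + z) - 4*sin(z)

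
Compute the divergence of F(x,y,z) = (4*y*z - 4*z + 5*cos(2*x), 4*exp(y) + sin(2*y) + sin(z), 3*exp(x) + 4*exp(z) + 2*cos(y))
4*exp(y) + 4*exp(z) - 10*sin(2*x) + 2*cos(2*y)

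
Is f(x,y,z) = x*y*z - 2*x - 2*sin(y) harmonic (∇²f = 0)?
No, ∇²f = 2*sin(y)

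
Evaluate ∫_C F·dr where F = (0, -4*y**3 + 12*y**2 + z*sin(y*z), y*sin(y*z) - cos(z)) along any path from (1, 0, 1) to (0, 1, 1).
4 - cos(1)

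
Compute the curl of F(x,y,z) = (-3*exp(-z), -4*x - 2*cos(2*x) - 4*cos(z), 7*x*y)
(7*x - 4*sin(z), -7*y + 3*exp(-z), 4*sin(2*x) - 4)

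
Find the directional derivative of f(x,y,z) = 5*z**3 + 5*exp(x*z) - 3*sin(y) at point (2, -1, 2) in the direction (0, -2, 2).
sqrt(2)*(3*cos(1) + 60 + 10*exp(4))/2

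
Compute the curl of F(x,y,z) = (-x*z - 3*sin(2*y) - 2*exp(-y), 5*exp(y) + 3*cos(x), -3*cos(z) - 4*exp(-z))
(0, -x, -3*sin(x) + 6*cos(2*y) - 2*exp(-y))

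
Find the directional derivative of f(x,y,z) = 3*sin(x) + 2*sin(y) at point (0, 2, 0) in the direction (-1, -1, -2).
-sqrt(6)*(2*cos(2) + 3)/6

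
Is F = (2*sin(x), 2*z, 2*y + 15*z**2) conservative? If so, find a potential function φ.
Yes, F is conservative. φ = 2*y*z + 5*z**3 - 2*cos(x)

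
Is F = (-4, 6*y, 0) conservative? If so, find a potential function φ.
Yes, F is conservative. φ = -4*x + 3*y**2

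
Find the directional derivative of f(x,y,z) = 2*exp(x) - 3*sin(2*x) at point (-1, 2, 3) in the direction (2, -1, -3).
2*sqrt(14)*(1 - 3*E*cos(2))*exp(-1)/7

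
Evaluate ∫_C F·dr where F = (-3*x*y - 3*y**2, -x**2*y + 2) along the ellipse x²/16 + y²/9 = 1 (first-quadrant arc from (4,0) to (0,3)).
90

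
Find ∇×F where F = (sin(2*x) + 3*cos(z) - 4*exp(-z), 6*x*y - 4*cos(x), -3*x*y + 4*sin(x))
(-3*x, 3*y - 3*sin(z) - 4*cos(x) + 4*exp(-z), 6*y + 4*sin(x))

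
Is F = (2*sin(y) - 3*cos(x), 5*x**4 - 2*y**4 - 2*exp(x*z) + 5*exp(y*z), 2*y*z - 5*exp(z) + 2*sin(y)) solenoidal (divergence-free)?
No, ∇·F = -8*y**3 + 2*y + 5*z*exp(y*z) - 5*exp(z) + 3*sin(x)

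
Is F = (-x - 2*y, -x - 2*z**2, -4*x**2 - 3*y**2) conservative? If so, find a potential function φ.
No, ∇×F = (-6*y + 4*z, 8*x, 1) ≠ 0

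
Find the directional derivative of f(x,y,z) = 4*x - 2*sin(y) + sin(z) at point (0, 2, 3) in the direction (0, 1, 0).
-2*cos(2)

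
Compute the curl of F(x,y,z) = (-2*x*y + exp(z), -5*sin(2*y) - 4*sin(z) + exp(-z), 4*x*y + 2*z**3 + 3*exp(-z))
(4*x + 4*cos(z) + exp(-z), -4*y + exp(z), 2*x)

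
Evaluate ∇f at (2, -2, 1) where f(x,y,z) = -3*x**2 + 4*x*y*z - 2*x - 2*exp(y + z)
(-22, 8 - 2*exp(-1), -16 - 2*exp(-1))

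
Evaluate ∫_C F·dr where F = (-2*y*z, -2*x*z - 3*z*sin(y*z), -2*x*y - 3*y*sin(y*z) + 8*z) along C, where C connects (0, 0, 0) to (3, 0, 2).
16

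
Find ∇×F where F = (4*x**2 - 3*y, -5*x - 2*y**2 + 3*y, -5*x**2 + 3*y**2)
(6*y, 10*x, -2)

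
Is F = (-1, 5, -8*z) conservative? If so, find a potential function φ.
Yes, F is conservative. φ = -x + 5*y - 4*z**2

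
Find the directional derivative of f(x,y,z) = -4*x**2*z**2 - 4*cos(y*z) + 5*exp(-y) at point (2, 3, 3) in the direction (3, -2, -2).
2*sqrt(17)*(-120*exp(3) - 24*exp(3)*sin(9) + 5)*exp(-3)/17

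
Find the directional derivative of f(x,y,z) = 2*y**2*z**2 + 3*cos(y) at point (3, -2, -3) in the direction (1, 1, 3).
3*sqrt(11)*(-72 + sin(2))/11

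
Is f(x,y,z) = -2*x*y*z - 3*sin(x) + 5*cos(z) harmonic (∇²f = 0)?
No, ∇²f = 3*sin(x) - 5*cos(z)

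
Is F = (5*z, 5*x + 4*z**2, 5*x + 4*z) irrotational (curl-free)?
No, ∇×F = (-8*z, 0, 5)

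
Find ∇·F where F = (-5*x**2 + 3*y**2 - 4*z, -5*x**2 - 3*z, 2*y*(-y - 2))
-10*x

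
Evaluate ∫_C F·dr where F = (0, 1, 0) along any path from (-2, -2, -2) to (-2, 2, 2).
4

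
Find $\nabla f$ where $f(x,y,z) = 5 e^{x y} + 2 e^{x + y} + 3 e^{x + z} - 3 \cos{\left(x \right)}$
(5*y*exp(x*y) + 2*exp(x + y) + 3*exp(x + z) + 3*sin(x), 5*x*exp(x*y) + 2*exp(x + y), 3*exp(x + z))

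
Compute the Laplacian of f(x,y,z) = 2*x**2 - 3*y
4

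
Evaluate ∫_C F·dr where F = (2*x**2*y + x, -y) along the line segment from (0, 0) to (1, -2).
-5/2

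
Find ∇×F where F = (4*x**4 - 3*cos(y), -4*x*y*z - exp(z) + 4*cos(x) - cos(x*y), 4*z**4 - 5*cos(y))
(4*x*y + exp(z) + 5*sin(y), 0, -4*y*z + y*sin(x*y) - 4*sin(x) - 3*sin(y))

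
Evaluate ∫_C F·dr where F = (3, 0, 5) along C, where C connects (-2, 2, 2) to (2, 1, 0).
2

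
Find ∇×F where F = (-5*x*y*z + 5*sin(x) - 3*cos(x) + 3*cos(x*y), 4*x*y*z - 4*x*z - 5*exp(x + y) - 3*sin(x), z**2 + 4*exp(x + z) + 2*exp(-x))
(4*x*(1 - y), -5*x*y - 4*exp(x + z) + 2*exp(-x), 5*x*z + 3*x*sin(x*y) + 4*y*z - 4*z - 5*exp(x + y) - 3*cos(x))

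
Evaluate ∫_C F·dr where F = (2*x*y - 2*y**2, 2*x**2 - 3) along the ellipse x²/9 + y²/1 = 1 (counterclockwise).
0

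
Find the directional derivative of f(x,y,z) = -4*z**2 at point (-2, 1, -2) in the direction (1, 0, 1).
8*sqrt(2)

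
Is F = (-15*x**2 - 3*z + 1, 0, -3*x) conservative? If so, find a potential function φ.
Yes, F is conservative. φ = x*(-5*x**2 - 3*z + 1)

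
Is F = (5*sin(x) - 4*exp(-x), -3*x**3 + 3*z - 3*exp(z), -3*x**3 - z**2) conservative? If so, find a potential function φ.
No, ∇×F = (3*exp(z) - 3, 9*x**2, -9*x**2) ≠ 0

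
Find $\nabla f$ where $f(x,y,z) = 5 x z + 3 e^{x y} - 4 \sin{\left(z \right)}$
(3*y*exp(x*y) + 5*z, 3*x*exp(x*y), 5*x - 4*cos(z))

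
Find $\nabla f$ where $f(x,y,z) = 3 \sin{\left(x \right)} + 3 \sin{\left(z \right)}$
(3*cos(x), 0, 3*cos(z))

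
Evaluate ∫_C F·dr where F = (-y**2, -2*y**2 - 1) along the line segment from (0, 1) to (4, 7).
-310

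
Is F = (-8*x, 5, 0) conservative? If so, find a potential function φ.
Yes, F is conservative. φ = -4*x**2 + 5*y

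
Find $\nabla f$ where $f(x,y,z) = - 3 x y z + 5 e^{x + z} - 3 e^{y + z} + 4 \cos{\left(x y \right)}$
(-3*y*z - 4*y*sin(x*y) + 5*exp(x + z), -3*x*z - 4*x*sin(x*y) - 3*exp(y + z), -3*x*y + 5*exp(x + z) - 3*exp(y + z))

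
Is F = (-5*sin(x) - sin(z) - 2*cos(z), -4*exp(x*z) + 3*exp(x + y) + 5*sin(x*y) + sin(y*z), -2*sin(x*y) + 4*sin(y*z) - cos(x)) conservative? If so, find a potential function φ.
No, ∇×F = (4*x*exp(x*z) - 2*x*cos(x*y) - y*cos(y*z) + 4*z*cos(y*z), 2*y*cos(x*y) - sin(x) + 2*sin(z) - cos(z), 5*y*cos(x*y) - 4*z*exp(x*z) + 3*exp(x + y)) ≠ 0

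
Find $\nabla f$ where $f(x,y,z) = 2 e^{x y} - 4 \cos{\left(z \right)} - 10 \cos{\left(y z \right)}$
(2*y*exp(x*y), 2*x*exp(x*y) + 10*z*sin(y*z), 10*y*sin(y*z) + 4*sin(z))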